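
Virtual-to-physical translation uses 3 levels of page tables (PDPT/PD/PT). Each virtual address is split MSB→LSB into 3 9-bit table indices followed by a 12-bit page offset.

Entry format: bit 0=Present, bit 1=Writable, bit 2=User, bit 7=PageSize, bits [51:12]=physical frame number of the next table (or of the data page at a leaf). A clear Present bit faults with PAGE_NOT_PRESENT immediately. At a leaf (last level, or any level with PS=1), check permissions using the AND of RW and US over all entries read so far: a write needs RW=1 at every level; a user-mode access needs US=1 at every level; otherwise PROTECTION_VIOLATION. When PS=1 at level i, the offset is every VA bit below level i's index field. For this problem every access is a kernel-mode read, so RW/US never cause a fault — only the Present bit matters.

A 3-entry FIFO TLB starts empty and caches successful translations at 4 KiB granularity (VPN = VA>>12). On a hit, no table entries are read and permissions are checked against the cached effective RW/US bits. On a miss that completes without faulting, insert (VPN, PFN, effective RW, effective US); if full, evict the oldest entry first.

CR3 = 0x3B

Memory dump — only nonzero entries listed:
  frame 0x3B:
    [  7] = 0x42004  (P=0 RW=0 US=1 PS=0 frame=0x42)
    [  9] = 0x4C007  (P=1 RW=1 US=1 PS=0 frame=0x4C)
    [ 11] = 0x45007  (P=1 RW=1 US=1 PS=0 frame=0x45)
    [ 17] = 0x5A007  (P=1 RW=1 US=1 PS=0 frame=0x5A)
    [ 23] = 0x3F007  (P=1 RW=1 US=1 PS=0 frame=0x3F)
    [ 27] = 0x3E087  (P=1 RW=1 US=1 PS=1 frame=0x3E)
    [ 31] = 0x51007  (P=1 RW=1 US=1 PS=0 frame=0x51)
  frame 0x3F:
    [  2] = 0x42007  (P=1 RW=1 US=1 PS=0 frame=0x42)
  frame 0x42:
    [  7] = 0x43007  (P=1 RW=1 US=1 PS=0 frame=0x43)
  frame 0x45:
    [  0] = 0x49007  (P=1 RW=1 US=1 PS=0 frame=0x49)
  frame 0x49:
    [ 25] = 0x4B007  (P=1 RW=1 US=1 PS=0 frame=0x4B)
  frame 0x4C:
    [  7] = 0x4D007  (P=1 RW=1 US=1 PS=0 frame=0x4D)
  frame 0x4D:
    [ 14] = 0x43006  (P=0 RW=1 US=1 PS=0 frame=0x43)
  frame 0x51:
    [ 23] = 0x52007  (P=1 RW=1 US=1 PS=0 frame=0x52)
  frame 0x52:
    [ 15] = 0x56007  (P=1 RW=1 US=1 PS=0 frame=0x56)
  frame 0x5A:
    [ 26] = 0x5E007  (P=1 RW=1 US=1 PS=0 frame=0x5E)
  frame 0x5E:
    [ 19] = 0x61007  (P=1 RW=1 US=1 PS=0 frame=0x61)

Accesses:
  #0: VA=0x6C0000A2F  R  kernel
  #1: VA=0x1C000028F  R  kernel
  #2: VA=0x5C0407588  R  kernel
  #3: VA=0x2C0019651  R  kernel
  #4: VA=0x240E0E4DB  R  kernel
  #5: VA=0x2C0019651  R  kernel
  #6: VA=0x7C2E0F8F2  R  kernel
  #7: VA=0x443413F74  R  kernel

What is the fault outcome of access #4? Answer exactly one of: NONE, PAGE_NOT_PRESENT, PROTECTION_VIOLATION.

Walk each access:
#0 VA=0x6C0000A2F (r,kernel):
  [0] read 0x3B idx=27: raw=0x3E087 flags P=1 W=1 U=1 S=1
  → PA=0x3EA2F (huge @L0)  (1 entries read)
#1 VA=0x1C000028F (r,kernel):
  [0] read 0x3B idx=7: raw=0x42004 flags P=0 W=0 U=1 S=0
  → PAGE_NOT_PRESENT  (1 entries read)
#2 VA=0x5C0407588 (r,kernel):
  [0] read 0x3B idx=23: raw=0x3F007 flags P=1 W=1 U=1 S=0
  [1] read 0x3F idx=2: raw=0x42007 flags P=1 W=1 U=1 S=0
  [2] read 0x42 idx=7: raw=0x43007 flags P=1 W=1 U=1 S=0
  → PA=0x43588  (3 entries read)
#3 VA=0x2C0019651 (r,kernel):
  [0] read 0x3B idx=11: raw=0x45007 flags P=1 W=1 U=1 S=0
  [1] read 0x45 idx=0: raw=0x49007 flags P=1 W=1 U=1 S=0
  [2] read 0x49 idx=25: raw=0x4B007 flags P=1 W=1 U=1 S=0
  → PA=0x4B651  (3 entries read)
#4 VA=0x240E0E4DB (r,kernel):
  [0] read 0x3B idx=9: raw=0x4C007 flags P=1 W=1 U=1 S=0
  [1] read 0x4C idx=7: raw=0x4D007 flags P=1 W=1 U=1 S=0
  [2] read 0x4D idx=14: raw=0x43006 flags P=0 W=1 U=1 S=0
  → PAGE_NOT_PRESENT  (3 entries read)
#5 VA=0x2C0019651 (r,kernel):
  TLB hit vpn=0x2C0019 → PA=0x4B651
#6 VA=0x7C2E0F8F2 (r,kernel):
  [0] read 0x3B idx=31: raw=0x51007 flags P=1 W=1 U=1 S=0
  [1] read 0x51 idx=23: raw=0x52007 flags P=1 W=1 U=1 S=0
  [2] read 0x52 idx=15: raw=0x56007 flags P=1 W=1 U=1 S=0
  → PA=0x568F2  (3 entries read)
#7 VA=0x443413F74 (r,kernel):
  [0] read 0x3B idx=17: raw=0x5A007 flags P=1 W=1 U=1 S=0
  [1] read 0x5A idx=26: raw=0x5E007 flags P=1 W=1 U=1 S=0
  [2] read 0x5E idx=19: raw=0x61007 flags P=1 W=1 U=1 S=0
  → PA=0x61F74  (3 entries read)

Access #4 fault: PAGE_NOT_PRESENT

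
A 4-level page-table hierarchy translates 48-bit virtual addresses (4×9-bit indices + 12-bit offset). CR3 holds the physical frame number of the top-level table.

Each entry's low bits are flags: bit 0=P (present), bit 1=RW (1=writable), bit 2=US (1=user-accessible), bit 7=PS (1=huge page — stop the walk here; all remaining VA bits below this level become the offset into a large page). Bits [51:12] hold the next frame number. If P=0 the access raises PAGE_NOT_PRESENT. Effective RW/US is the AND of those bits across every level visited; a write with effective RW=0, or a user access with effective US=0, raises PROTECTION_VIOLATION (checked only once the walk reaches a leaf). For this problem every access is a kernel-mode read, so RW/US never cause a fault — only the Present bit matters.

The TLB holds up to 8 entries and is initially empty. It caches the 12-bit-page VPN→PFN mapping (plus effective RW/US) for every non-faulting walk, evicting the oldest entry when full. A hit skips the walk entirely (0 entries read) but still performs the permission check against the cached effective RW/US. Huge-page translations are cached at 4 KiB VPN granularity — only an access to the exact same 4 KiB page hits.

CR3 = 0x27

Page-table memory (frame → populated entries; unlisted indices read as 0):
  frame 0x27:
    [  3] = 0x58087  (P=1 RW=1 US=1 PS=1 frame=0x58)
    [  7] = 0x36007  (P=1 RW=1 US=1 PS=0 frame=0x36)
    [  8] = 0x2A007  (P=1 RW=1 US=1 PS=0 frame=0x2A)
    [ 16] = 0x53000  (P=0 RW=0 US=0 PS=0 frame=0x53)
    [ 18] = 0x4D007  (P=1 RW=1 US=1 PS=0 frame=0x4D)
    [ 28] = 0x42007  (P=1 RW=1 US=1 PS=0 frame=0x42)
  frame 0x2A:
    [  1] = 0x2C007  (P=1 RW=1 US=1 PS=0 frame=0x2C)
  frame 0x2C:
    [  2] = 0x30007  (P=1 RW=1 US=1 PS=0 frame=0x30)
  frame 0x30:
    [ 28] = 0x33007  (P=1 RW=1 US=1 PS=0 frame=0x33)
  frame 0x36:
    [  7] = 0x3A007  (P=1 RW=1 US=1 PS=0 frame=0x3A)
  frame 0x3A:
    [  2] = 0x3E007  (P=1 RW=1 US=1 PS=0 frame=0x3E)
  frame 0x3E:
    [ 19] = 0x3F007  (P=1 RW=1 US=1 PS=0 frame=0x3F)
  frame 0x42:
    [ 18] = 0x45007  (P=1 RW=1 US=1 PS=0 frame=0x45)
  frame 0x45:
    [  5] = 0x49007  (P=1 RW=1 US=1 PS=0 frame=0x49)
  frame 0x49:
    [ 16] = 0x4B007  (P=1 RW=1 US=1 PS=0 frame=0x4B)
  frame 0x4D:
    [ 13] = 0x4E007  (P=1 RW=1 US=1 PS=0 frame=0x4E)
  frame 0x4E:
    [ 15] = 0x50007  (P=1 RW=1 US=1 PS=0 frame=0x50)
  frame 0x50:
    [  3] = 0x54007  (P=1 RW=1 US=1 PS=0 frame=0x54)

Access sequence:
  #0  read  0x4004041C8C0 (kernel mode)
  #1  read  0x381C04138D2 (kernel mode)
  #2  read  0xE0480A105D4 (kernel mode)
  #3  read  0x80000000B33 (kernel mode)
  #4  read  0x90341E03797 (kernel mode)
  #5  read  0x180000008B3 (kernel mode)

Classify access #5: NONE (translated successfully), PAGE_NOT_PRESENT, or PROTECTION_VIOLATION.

Per-access translation:
#0 VA=0x4004041C8C0 (r,kernel):
  L0 @0x27[8] → 0x2A007  P=1,RW=1,US=1,PS=0
  L1 @0x2A[1] → 0x2C007  P=1,RW=1,US=1,PS=0
  L2 @0x2C[2] → 0x30007  P=1,RW=1,US=1,PS=0
  L3 @0x30[28] → 0x33007  P=1,RW=1,US=1,PS=0
  ⇒ phys 0x338C0  [4 reads]
#1 VA=0x381C04138D2 (r,kernel):
  L0 @0x27[7] → 0x36007  P=1,RW=1,US=1,PS=0
  L1 @0x36[7] → 0x3A007  P=1,RW=1,US=1,PS=0
  L2 @0x3A[2] → 0x3E007  P=1,RW=1,US=1,PS=0
  L3 @0x3E[19] → 0x3F007  P=1,RW=1,US=1,PS=0
  ⇒ phys 0x3F8D2  [4 reads]
#2 VA=0xE0480A105D4 (r,kernel):
  L0 @0x27[28] → 0x42007  P=1,RW=1,US=1,PS=0
  L1 @0x42[18] → 0x45007  P=1,RW=1,US=1,PS=0
  L2 @0x45[5] → 0x49007  P=1,RW=1,US=1,PS=0
  L3 @0x49[16] → 0x4B007  P=1,RW=1,US=1,PS=0
  ⇒ phys 0x4B5D4  [4 reads]
#3 VA=0x80000000B33 (r,kernel):
  L0 @0x27[16] → 0x53000  P=0,RW=0,US=0,PS=0
  → PAGE_NOT_PRESENT  (1 entries read)
#4 VA=0x90341E03797 (r,kernel):
  L0 @0x27[18] → 0x4D007  P=1,RW=1,US=1,PS=0
  L1 @0x4D[13] → 0x4E007  P=1,RW=1,US=1,PS=0
  L2 @0x4E[15] → 0x50007  P=1,RW=1,US=1,PS=0
  L3 @0x50[3] → 0x54007  P=1,RW=1,US=1,PS=0
  ⇒ phys 0x54797  [4 reads]
#5 VA=0x180000008B3 (r,kernel):
  L0 @0x27[3] → 0x58087  P=1,RW=1,US=1,PS=1
  ⇒ phys 0x588B3 (huge @L0)  [1 reads]

Access #5 fault: NONE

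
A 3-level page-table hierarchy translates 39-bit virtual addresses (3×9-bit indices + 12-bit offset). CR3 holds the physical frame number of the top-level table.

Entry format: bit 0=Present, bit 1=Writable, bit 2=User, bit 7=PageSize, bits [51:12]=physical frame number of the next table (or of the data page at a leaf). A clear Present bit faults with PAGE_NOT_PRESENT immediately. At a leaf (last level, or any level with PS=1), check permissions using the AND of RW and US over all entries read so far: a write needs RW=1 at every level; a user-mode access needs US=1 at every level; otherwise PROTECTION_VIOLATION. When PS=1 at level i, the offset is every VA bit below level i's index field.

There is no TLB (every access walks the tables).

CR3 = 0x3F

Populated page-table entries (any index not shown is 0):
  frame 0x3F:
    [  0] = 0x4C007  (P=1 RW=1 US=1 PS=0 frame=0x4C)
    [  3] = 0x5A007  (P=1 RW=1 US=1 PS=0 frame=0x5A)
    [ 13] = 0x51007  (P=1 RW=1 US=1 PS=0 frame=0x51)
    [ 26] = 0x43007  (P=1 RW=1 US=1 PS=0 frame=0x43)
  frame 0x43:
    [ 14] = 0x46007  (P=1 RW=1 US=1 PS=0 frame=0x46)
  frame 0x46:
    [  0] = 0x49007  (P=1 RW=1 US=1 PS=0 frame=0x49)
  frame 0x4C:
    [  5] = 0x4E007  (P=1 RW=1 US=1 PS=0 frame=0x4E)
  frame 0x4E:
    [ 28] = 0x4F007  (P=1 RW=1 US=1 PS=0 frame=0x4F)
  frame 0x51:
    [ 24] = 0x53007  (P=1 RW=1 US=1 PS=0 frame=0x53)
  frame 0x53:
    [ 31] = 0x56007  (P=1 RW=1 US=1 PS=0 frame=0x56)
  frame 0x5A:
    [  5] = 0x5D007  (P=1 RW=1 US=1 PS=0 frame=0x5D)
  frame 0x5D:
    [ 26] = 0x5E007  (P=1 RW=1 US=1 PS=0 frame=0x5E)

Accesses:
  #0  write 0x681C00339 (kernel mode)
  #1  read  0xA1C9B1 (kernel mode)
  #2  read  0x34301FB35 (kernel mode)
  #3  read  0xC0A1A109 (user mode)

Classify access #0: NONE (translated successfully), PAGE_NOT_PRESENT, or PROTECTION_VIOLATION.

Walk each access:
#0 VA=0x681C00339 (w,kernel):
  L0 @0x3F[26] → 0x43007  P=1,RW=1,US=1,PS=0
  L1 @0x43[14] → 0x46007  P=1,RW=1,US=1,PS=0
  L2 @0x46[0] → 0x49007  P=1,RW=1,US=1,PS=0
  ⇒ phys 0x49339  [3 reads]
#1 VA=0xA1C9B1 (r,kernel):
  L0 @0x3F[0] → 0x4C007  P=1,RW=1,US=1,PS=0
  L1 @0x4C[5] → 0x4E007  P=1,RW=1,US=1,PS=0
  L2 @0x4E[28] → 0x4F007  P=1,RW=1,US=1,PS=0
  ⇒ phys 0x4F9B1  [3 reads]
#2 VA=0x34301FB35 (r,kernel):
  L0 @0x3F[13] → 0x51007  P=1,RW=1,US=1,PS=0
  L1 @0x51[24] → 0x53007  P=1,RW=1,US=1,PS=0
  L2 @0x53[31] → 0x56007  P=1,RW=1,US=1,PS=0
  ⇒ phys 0x56B35  [3 reads]
#3 VA=0xC0A1A109 (r,user):
  L0 @0x3F[3] → 0x5A007  P=1,RW=1,US=1,PS=0
  L1 @0x5A[5] → 0x5D007  P=1,RW=1,US=1,PS=0
  L2 @0x5D[26] → 0x5E007  P=1,RW=1,US=1,PS=0
  ⇒ phys 0x5E109  [3 reads]

Access #0 fault: NONE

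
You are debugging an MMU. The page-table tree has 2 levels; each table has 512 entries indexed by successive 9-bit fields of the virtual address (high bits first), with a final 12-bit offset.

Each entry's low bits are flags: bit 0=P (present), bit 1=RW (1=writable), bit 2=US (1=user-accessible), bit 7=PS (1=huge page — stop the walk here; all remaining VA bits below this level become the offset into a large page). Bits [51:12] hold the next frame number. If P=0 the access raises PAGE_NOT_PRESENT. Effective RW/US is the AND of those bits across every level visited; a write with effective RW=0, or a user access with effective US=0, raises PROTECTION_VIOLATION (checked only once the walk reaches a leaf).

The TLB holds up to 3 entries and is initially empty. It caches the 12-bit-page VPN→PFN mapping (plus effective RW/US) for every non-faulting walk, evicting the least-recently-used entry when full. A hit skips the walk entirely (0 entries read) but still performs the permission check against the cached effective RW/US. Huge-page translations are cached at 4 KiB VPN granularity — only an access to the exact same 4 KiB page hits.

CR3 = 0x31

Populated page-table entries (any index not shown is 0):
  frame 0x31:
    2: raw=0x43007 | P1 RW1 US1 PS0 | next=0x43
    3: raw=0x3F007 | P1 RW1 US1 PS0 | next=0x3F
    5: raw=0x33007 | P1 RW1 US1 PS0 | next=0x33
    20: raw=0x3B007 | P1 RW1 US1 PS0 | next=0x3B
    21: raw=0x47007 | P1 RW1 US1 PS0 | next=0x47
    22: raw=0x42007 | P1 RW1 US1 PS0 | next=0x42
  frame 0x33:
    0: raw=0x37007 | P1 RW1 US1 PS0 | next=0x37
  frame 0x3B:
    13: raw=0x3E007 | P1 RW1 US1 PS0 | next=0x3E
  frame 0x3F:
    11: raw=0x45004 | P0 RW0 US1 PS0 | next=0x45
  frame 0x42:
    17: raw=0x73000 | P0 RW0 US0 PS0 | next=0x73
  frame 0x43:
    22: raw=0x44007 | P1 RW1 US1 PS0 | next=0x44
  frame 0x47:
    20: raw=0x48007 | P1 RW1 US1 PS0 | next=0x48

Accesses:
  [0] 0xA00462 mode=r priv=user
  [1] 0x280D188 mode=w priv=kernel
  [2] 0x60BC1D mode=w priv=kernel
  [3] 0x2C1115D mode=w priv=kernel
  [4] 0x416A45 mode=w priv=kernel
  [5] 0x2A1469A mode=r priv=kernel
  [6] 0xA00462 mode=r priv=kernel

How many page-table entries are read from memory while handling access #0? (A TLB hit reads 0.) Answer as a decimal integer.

Walk each access:
#0 VA=0xA00462 (r,user):
  L0 @0x31[5] → 0x33007  P=1,RW=1,US=1,PS=0
  L1 @0x33[0] → 0x37007  P=1,RW=1,US=1,PS=0
  ⇒ phys 0x37462  [2 reads]
#1 VA=0x280D188 (w,kernel):
  L0 @0x31[20] → 0x3B007  P=1,RW=1,US=1,PS=0
  L1 @0x3B[13] → 0x3E007  P=1,RW=1,US=1,PS=0
  ⇒ phys 0x3E188  [2 reads]
#2 VA=0x60BC1D (w,kernel):
  L0 @0x31[3] → 0x3F007  P=1,RW=1,US=1,PS=0
  L1 @0x3F[11] → 0x45004  P=0,RW=0,US=1,PS=0
  → PAGE_NOT_PRESENT  (2 entries read)
#3 VA=0x2C1115D (w,kernel):
  L0 @0x31[22] → 0x42007  P=1,RW=1,US=1,PS=0
  L1 @0x42[17] → 0x73000  P=0,RW=0,US=0,PS=0
  → PAGE_NOT_PRESENT  (2 entries read)
#4 VA=0x416A45 (w,kernel):
  L0 @0x31[2] → 0x43007  P=1,RW=1,US=1,PS=0
  L1 @0x43[22] → 0x44007  P=1,RW=1,US=1,PS=0
  ⇒ phys 0x44A45  [2 reads]
#5 VA=0x2A1469A (r,kernel):
  L0 @0x31[21] → 0x47007  P=1,RW=1,US=1,PS=0
  L1 @0x47[20] → 0x48007  P=1,RW=1,US=1,PS=0
  ⇒ phys 0x4869A  [2 reads]
#6 VA=0xA00462 (r,kernel):
  L0 @0x31[5] → 0x33007  P=1,RW=1,US=1,PS=0
  L1 @0x33[0] → 0x37007  P=1,RW=1,US=1,PS=0
  ⇒ phys 0x37462  [2 reads]

Entries read for #0: 2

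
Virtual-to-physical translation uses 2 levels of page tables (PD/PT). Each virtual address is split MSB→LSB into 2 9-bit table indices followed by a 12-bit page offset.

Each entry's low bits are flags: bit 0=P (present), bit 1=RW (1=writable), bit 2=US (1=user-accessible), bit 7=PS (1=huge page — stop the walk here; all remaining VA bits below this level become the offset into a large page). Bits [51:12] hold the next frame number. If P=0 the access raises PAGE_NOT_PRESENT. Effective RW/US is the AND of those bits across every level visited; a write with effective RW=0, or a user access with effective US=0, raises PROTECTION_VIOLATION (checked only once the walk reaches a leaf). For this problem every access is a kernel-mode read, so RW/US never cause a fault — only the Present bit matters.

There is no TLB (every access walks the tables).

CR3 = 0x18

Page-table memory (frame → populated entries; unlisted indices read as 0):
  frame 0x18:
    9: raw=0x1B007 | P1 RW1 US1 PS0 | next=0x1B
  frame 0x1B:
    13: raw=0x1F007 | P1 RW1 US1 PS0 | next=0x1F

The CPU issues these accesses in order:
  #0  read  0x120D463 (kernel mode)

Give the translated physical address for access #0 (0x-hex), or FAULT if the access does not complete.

Trace:
#0 VA=0x120D463 (r,kernel):
  [0] read 0x18 idx=9: raw=0x1B007 flags P=1 W=1 U=1 S=0
  [1] read 0x1B idx=13: raw=0x1F007 flags P=1 W=1 U=1 S=0
  ⇒ phys 0x1F463  [2 reads]

Access #0 PA: 0x1F463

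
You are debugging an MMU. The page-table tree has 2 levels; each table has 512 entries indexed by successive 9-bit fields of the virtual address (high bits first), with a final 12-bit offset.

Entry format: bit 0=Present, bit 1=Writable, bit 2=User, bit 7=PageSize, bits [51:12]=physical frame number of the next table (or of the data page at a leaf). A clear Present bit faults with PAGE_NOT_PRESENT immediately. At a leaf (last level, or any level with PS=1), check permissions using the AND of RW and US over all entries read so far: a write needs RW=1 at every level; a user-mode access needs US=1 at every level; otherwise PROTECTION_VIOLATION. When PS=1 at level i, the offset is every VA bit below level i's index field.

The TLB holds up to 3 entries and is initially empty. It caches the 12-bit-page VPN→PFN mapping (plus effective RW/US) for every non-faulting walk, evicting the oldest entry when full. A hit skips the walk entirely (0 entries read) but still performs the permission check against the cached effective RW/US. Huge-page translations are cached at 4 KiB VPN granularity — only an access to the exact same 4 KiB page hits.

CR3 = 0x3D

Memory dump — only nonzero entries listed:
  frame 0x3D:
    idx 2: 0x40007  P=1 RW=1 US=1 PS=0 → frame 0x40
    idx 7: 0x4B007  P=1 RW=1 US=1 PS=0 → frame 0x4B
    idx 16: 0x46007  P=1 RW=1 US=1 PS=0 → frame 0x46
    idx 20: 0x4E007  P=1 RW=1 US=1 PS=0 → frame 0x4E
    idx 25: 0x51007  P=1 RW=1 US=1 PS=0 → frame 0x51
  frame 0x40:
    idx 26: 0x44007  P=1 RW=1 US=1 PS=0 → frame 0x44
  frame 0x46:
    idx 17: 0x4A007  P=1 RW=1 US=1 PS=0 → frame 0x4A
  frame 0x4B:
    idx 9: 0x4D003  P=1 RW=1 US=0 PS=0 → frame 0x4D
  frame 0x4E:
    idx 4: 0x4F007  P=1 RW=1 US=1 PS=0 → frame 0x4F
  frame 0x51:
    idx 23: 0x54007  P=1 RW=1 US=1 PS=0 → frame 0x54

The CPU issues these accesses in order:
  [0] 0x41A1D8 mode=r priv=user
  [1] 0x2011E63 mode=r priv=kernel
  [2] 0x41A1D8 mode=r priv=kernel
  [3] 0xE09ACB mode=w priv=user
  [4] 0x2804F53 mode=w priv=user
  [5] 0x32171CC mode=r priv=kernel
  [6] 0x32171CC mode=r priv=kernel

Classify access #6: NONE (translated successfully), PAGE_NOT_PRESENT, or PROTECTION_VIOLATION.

Per-access translation:
#0 VA=0x41A1D8 (r,user):
  L0 @0x3D[2] → 0x40007  P=1,RW=1,US=1,PS=0
  L1 @0x40[26] → 0x44007  P=1,RW=1,US=1,PS=0
  → PA=0x441D8  (2 entries read)
#1 VA=0x2011E63 (r,kernel):
  L0 @0x3D[16] → 0x46007  P=1,RW=1,US=1,PS=0
  L1 @0x46[17] → 0x4A007  P=1,RW=1,US=1,PS=0
  → PA=0x4AE63  (2 entries read)
#2 VA=0x41A1D8 (r,kernel):
  TLB hit vpn=0x41A → PA=0x441D8
#3 VA=0xE09ACB (w,user):
  L0 @0x3D[7] → 0x4B007  P=1,RW=1,US=1,PS=0
  L1 @0x4B[9] → 0x4D003  P=1,RW=1,US=0,PS=0
  ⇒ fault: PROTECTION_VIOLATION  — 2 lookups
#4 VA=0x2804F53 (w,user):
  L0 @0x3D[20] → 0x4E007  P=1,RW=1,US=1,PS=0
  L1 @0x4E[4] → 0x4F007  P=1,RW=1,US=1,PS=0
  → PA=0x4FF53  (2 entries read)
#5 VA=0x32171CC (r,kernel):
  L0 @0x3D[25] → 0x51007  P=1,RW=1,US=1,PS=0
  L1 @0x51[23] → 0x54007  P=1,RW=1,US=1,PS=0
  → PA=0x541CC  (2 entries read)
#6 VA=0x32171CC (r,kernel):
  TLB hit vpn=0x3217 → PA=0x541CC

Access #6 fault: NONE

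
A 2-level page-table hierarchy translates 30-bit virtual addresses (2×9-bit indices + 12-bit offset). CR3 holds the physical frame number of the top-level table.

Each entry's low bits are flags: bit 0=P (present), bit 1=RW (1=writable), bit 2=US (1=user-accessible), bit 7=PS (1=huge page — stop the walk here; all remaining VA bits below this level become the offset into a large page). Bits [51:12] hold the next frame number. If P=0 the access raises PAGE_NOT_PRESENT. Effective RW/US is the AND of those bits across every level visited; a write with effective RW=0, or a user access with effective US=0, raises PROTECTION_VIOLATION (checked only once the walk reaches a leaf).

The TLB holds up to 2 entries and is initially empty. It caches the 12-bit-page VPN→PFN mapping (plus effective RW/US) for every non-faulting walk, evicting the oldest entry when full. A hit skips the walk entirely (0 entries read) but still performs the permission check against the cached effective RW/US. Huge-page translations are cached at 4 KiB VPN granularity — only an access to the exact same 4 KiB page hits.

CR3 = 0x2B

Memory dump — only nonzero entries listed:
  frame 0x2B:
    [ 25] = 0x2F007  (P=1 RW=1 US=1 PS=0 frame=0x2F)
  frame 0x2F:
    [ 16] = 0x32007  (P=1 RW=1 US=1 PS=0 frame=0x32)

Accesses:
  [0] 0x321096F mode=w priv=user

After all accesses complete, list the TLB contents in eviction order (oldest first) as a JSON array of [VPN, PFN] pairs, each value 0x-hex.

Walk each access:
#0 VA=0x321096F (w,user):
  lvl0: tbl 0x2B, slot 25 ⇒ 0x2F007 (P1/RW1/US1/PS0)
  lvl1: tbl 0x2F, slot 16 ⇒ 0x32007 (P1/RW1/US1/PS0)
  ✓ 0x3296F  — 2 lookups

TLB: [["0x3210", "0x32"]]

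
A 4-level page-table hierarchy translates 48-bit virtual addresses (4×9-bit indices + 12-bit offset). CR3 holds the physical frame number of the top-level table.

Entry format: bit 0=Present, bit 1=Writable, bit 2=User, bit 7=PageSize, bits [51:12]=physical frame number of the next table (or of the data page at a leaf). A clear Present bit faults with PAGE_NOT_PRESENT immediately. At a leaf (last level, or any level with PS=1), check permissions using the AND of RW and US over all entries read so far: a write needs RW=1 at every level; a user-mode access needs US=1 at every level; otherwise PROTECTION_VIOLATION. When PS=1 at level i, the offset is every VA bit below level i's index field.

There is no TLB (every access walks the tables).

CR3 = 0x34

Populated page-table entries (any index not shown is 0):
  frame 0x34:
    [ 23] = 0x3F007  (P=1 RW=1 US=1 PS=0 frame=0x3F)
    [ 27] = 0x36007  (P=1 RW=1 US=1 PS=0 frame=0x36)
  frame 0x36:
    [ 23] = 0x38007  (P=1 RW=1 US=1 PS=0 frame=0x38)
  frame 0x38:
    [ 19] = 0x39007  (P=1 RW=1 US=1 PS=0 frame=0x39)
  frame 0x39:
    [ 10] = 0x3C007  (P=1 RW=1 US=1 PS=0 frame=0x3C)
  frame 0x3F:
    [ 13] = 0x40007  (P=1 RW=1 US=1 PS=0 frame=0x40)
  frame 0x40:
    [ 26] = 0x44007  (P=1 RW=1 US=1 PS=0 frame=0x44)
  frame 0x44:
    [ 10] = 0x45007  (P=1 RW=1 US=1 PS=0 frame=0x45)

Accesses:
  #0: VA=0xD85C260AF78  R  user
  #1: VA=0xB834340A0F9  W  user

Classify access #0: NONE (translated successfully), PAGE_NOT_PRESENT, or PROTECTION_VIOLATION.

Trace:
#0 VA=0xD85C260AF78 (r,user):
  L0: frame=0x34 idx=27 entry=0x36007 [P=1 RW=1 US=1 PS=0]
  L1: frame=0x36 idx=23 entry=0x38007 [P=1 RW=1 US=1 PS=0]
  L2: frame=0x38 idx=19 entry=0x39007 [P=1 RW=1 US=1 PS=0]
  L3: frame=0x39 idx=10 entry=0x3C007 [P=1 RW=1 US=1 PS=0]
  ✓ 0x3CF78  — 4 lookups
#1 VA=0xB834340A0F9 (w,user):
  L0: frame=0x34 idx=23 entry=0x3F007 [P=1 RW=1 US=1 PS=0]
  L1: frame=0x3F idx=13 entry=0x40007 [P=1 RW=1 US=1 PS=0]
  L2: frame=0x40 idx=26 entry=0x44007 [P=1 RW=1 US=1 PS=0]
  L3: frame=0x44 idx=10 entry=0x45007 [P=1 RW=1 US=1 PS=0]
  ✓ 0x450F9  — 4 lookups

Access #0 fault: NONE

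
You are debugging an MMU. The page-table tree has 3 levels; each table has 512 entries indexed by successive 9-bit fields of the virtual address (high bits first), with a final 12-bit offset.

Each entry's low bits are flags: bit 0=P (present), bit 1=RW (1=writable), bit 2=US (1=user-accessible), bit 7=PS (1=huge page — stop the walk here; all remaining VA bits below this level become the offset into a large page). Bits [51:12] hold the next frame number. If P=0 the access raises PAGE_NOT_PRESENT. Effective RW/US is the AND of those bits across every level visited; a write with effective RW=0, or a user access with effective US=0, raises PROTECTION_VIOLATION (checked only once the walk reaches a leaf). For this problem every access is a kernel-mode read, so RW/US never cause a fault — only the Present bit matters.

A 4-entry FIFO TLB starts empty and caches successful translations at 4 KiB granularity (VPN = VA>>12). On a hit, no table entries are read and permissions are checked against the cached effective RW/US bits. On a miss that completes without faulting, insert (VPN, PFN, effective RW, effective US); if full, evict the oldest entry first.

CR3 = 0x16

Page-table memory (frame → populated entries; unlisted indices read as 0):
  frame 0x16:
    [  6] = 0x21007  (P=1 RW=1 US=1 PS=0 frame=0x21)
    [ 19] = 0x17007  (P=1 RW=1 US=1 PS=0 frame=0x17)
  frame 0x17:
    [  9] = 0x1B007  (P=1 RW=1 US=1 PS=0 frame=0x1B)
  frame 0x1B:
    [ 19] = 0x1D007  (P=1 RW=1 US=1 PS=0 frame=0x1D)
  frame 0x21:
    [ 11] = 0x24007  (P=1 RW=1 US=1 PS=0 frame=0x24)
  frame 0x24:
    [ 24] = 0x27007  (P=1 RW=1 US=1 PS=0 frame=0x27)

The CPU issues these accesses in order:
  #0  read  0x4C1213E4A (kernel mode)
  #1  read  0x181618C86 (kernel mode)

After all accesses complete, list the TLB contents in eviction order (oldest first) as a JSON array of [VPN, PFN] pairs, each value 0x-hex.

Walk each access:
#0 VA=0x4C1213E4A (r,kernel):
  L0: frame=0x16 idx=19 entry=0x17007 [P=1 RW=1 US=1 PS=0]
  L1: frame=0x17 idx=9 entry=0x1B007 [P=1 RW=1 US=1 PS=0]
  L2: frame=0x1B idx=19 entry=0x1D007 [P=1 RW=1 US=1 PS=0]
  ✓ 0x1DE4A  — 3 lookups
#1 VA=0x181618C86 (r,kernel):
  L0: frame=0x16 idx=6 entry=0x21007 [P=1 RW=1 US=1 PS=0]
  L1: frame=0x21 idx=11 entry=0x24007 [P=1 RW=1 US=1 PS=0]
  L2: frame=0x24 idx=24 entry=0x27007 [P=1 RW=1 US=1 PS=0]
  ✓ 0x27C86  — 3 lookups

TLB: [["0x4C1213", "0x1D"], ["0x181618", "0x27"]]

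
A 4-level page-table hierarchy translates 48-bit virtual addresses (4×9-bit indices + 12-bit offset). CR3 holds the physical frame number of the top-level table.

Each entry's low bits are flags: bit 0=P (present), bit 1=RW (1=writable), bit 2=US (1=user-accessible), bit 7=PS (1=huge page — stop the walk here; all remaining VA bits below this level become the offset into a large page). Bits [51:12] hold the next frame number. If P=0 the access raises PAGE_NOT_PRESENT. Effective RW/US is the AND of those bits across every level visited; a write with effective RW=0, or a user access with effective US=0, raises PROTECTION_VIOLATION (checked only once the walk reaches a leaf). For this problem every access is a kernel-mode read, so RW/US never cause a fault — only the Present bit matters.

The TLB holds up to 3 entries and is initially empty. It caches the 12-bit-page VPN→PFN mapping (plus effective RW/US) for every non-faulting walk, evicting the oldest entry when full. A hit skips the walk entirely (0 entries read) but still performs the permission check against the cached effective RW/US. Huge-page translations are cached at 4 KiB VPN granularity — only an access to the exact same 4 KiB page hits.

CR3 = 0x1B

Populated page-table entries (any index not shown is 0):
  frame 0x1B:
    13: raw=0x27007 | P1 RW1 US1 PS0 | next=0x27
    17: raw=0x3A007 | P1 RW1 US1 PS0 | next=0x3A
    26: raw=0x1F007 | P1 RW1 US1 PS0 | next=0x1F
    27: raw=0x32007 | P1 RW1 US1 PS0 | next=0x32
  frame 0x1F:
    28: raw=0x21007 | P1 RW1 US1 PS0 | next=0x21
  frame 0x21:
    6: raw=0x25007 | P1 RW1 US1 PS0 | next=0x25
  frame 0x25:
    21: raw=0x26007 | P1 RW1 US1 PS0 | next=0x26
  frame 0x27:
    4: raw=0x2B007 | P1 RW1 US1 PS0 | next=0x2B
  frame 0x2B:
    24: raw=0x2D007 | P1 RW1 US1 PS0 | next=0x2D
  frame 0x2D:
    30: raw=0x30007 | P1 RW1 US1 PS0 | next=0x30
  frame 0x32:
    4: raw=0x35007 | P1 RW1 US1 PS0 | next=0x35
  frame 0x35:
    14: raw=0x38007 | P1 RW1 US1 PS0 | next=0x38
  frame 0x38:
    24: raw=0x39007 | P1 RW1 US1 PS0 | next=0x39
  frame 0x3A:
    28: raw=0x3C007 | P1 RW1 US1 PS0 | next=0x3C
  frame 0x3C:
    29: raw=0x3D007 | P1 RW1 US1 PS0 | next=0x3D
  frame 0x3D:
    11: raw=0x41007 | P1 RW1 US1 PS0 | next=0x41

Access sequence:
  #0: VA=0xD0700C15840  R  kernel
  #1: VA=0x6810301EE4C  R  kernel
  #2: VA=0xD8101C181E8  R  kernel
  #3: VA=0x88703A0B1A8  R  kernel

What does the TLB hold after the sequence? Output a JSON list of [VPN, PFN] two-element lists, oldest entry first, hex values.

Trace:
#0 VA=0xD0700C15840 (r,kernel):
  L0 @0x1B[26] → 0x1F007  P=1,RW=1,US=1,PS=0
  L1 @0x1F[28] → 0x21007  P=1,RW=1,US=1,PS=0
  L2 @0x21[6] → 0x25007  P=1,RW=1,US=1,PS=0
  L3 @0x25[21] → 0x26007  P=1,RW=1,US=1,PS=0
  ✓ 0x26840  — 4 lookups
#1 VA=0x6810301EE4C (r,kernel):
  L0 @0x1B[13] → 0x27007  P=1,RW=1,US=1,PS=0
  L1 @0x27[4] → 0x2B007  P=1,RW=1,US=1,PS=0
  L2 @0x2B[24] → 0x2D007  P=1,RW=1,US=1,PS=0
  L3 @0x2D[30] → 0x30007  P=1,RW=1,US=1,PS=0
  ✓ 0x30E4C  — 4 lookups
#2 VA=0xD8101C181E8 (r,kernel):
  L0 @0x1B[27] → 0x32007  P=1,RW=1,US=1,PS=0
  L1 @0x32[4] → 0x35007  P=1,RW=1,US=1,PS=0
  L2 @0x35[14] → 0x38007  P=1,RW=1,US=1,PS=0
  L3 @0x38[24] → 0x39007  P=1,RW=1,US=1,PS=0
  ✓ 0x391E8  — 4 lookups
#3 VA=0x88703A0B1A8 (r,kernel):
  L0 @0x1B[17] → 0x3A007  P=1,RW=1,US=1,PS=0
  L1 @0x3A[28] → 0x3C007  P=1,RW=1,US=1,PS=0
  L2 @0x3C[29] → 0x3D007  P=1,RW=1,US=1,PS=0
  L3 @0x3D[11] → 0x41007  P=1,RW=1,US=1,PS=0
  ✓ 0x411A8  — 4 lookups

TLB: [["0x6810301E", "0x30"], ["0xD8101C18", "0x39"], ["0x88703A0B", "0x41"]]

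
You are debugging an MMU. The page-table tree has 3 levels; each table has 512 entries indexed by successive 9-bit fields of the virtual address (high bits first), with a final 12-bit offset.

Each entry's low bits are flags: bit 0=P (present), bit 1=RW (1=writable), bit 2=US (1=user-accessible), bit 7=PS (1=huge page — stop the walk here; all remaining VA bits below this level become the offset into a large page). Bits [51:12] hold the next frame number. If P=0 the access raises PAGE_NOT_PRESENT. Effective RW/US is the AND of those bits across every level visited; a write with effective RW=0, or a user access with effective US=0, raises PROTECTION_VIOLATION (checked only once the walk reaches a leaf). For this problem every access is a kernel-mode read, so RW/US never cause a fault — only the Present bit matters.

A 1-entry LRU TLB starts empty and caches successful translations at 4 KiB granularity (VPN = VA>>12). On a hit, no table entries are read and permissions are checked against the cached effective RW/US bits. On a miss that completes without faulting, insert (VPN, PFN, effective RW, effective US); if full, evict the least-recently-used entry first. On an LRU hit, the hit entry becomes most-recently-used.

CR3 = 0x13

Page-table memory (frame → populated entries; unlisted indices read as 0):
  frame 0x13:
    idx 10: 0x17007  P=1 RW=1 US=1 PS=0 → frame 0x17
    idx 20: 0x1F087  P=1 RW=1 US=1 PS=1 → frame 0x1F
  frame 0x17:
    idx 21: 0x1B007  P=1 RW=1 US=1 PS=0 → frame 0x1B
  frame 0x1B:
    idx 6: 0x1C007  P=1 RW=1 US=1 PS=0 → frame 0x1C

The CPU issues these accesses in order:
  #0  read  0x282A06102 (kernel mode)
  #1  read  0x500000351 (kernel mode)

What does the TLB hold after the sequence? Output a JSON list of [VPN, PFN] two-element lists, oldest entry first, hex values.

Walk each access:
#0 VA=0x282A06102 (r,kernel):
  L0 @0x13[10] → 0x17007  P=1,RW=1,US=1,PS=0
  L1 @0x17[21] → 0x1B007  P=1,RW=1,US=1,PS=0
  L2 @0x1B[6] → 0x1C007  P=1,RW=1,US=1,PS=0
  ✓ 0x1C102  — 3 lookups
#1 VA=0x500000351 (r,kernel):
  L0 @0x13[20] → 0x1F087  P=1,RW=1,US=1,PS=1
  ✓ 0x1F351 (huge @L0)  — 1 lookups

TLB: [["0x500000", "0x1F"]]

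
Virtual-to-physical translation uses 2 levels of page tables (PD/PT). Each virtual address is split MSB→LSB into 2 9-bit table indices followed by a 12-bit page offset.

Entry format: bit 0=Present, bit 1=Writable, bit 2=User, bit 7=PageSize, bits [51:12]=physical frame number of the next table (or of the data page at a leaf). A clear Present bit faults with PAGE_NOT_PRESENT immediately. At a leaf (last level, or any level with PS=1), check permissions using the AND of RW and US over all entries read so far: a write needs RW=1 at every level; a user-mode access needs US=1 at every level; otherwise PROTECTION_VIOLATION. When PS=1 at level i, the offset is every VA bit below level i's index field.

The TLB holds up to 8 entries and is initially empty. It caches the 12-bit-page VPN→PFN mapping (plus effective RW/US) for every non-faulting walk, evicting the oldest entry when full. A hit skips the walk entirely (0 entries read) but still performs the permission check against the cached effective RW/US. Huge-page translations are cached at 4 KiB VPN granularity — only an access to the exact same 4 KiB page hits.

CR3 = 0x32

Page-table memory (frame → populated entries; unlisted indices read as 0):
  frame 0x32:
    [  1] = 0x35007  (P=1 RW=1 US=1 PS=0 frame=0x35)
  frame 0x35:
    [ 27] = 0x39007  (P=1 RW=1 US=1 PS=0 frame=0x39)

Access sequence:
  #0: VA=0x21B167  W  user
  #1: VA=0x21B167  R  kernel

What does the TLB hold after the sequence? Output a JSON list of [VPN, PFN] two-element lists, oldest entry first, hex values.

Walk each access:
#0 VA=0x21B167 (w,user):
  [0] read 0x32 idx=1: raw=0x35007 flags P=1 W=1 U=1 S=0
  [1] read 0x35 idx=27: raw=0x39007 flags P=1 W=1 U=1 S=0
  ⇒ phys 0x39167  [2 reads]
#1 VA=0x21B167 (r,kernel):
  TLB hit vpn=0x21B → PA=0x39167

TLB: [["0x21B", "0x39"]]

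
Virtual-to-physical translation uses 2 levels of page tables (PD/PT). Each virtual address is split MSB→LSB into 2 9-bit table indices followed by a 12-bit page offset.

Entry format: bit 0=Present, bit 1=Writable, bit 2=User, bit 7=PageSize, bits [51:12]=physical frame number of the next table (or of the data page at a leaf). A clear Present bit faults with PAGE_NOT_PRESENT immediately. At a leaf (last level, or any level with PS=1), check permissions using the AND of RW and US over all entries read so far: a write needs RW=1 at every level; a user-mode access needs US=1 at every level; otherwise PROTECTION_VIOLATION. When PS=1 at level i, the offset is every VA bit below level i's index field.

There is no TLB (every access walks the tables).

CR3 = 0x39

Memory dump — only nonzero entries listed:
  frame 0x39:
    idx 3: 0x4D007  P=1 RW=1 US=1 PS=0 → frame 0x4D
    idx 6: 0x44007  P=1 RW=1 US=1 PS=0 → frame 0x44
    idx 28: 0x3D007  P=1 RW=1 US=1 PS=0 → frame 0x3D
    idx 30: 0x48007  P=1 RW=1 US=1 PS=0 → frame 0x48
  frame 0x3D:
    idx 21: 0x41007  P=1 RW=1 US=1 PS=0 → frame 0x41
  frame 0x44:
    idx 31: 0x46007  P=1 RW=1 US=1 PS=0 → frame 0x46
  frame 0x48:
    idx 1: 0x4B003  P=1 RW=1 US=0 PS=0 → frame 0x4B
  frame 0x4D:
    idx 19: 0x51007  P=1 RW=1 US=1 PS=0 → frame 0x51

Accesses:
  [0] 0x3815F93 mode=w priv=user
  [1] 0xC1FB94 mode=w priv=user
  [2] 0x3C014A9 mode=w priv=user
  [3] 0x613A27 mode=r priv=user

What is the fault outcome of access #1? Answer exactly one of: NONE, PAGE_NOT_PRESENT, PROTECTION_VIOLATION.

Trace:
#0 VA=0x3815F93 (w,user):
  lvl0: tbl 0x39, slot 28 ⇒ 0x3D007 (P1/RW1/US1/PS0)
  lvl1: tbl 0x3D, slot 21 ⇒ 0x41007 (P1/RW1/US1/PS0)
  ✓ 0x41F93  — 2 lookups
#1 VA=0xC1FB94 (w,user):
  lvl0: tbl 0x39, slot 6 ⇒ 0x44007 (P1/RW1/US1/PS0)
  lvl1: tbl 0x44, slot 31 ⇒ 0x46007 (P1/RW1/US1/PS0)
  ✓ 0x46B94  — 2 lookups
#2 VA=0x3C014A9 (w,user):
  lvl0: tbl 0x39, slot 30 ⇒ 0x48007 (P1/RW1/US1/PS0)
  lvl1: tbl 0x48, slot 1 ⇒ 0x4B003 (P1/RW1/US0/PS0)
  ⇒ fault: PROTECTION_VIOLATION  — 2 lookups
#3 VA=0x613A27 (r,user):
  lvl0: tbl 0x39, slot 3 ⇒ 0x4D007 (P1/RW1/US1/PS0)
  lvl1: tbl 0x4D, slot 19 ⇒ 0x51007 (P1/RW1/US1/PS0)
  ✓ 0x51A27  — 2 lookups

Access #1 fault: NONE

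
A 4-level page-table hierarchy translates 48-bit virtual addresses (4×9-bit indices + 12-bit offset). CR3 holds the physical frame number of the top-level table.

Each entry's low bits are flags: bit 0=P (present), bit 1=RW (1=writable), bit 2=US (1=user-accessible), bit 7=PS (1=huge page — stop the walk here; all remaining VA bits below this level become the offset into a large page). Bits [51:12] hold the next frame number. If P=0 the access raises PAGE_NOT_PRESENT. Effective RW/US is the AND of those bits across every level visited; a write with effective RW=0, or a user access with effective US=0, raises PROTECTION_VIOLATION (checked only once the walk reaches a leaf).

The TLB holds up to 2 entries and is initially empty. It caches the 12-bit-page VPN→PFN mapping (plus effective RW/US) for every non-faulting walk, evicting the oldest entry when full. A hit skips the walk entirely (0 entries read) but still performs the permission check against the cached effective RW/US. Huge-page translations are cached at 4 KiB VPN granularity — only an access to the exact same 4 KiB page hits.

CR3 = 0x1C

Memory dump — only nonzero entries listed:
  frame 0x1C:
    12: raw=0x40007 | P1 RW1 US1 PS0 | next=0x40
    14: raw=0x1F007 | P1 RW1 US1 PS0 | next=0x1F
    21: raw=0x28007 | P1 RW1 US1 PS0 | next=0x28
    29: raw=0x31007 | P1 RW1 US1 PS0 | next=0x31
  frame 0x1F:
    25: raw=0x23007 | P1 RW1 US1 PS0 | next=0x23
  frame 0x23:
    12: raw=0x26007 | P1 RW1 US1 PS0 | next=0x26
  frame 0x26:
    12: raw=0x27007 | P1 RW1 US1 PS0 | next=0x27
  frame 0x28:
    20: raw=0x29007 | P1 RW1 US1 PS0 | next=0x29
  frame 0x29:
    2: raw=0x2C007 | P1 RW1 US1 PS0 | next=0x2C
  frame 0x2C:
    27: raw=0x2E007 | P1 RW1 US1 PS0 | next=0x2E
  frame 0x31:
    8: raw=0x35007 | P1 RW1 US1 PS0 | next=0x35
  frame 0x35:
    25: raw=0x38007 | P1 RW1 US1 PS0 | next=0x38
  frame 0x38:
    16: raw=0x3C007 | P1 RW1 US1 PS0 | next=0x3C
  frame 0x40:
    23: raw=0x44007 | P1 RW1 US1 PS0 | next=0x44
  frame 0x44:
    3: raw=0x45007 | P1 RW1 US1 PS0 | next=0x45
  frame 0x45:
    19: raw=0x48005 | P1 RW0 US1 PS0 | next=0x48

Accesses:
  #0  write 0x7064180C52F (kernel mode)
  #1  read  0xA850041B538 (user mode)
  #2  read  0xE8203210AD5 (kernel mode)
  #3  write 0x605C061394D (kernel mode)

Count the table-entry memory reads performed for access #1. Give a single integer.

Trace:
#0 VA=0x7064180C52F (w,kernel):
  [0] read 0x1C idx=14: raw=0x1F007 flags P=1 W=1 U=1 S=0
  [1] read 0x1F idx=25: raw=0x23007 flags P=1 W=1 U=1 S=0
  [2] read 0x23 idx=12: raw=0x26007 flags P=1 W=1 U=1 S=0
  [3] read 0x26 idx=12: raw=0x27007 flags P=1 W=1 U=1 S=0
  ⇒ phys 0x2752F  [4 reads]
#1 VA=0xA850041B538 (r,user):
  [0] read 0x1C idx=21: raw=0x28007 flags P=1 W=1 U=1 S=0
  [1] read 0x28 idx=20: raw=0x29007 flags P=1 W=1 U=1 S=0
  [2] read 0x29 idx=2: raw=0x2C007 flags P=1 W=1 U=1 S=0
  [3] read 0x2C idx=27: raw=0x2E007 flags P=1 W=1 U=1 S=0
  ⇒ phys 0x2E538  [4 reads]
#2 VA=0xE8203210AD5 (r,kernel):
  [0] read 0x1C idx=29: raw=0x31007 flags P=1 W=1 U=1 S=0
  [1] read 0x31 idx=8: raw=0x35007 flags P=1 W=1 U=1 S=0
  [2] read 0x35 idx=25: raw=0x38007 flags P=1 W=1 U=1 S=0
  [3] read 0x38 idx=16: raw=0x3C007 flags P=1 W=1 U=1 S=0
  ⇒ phys 0x3CAD5  [4 reads]
#3 VA=0x605C061394D (w,kernel):
  [0] read 0x1C idx=12: raw=0x40007 flags P=1 W=1 U=1 S=0
  [1] read 0x40 idx=23: raw=0x44007 flags P=1 W=1 U=1 S=0
  [2] read 0x44 idx=3: raw=0x45007 flags P=1 W=1 U=1 S=0
  [3] read 0x45 idx=19: raw=0x48005 flags P=1 W=0 U=1 S=0
  ✗ PROTECTION_VIOLATION  [4 reads]

Entries read for #1: 4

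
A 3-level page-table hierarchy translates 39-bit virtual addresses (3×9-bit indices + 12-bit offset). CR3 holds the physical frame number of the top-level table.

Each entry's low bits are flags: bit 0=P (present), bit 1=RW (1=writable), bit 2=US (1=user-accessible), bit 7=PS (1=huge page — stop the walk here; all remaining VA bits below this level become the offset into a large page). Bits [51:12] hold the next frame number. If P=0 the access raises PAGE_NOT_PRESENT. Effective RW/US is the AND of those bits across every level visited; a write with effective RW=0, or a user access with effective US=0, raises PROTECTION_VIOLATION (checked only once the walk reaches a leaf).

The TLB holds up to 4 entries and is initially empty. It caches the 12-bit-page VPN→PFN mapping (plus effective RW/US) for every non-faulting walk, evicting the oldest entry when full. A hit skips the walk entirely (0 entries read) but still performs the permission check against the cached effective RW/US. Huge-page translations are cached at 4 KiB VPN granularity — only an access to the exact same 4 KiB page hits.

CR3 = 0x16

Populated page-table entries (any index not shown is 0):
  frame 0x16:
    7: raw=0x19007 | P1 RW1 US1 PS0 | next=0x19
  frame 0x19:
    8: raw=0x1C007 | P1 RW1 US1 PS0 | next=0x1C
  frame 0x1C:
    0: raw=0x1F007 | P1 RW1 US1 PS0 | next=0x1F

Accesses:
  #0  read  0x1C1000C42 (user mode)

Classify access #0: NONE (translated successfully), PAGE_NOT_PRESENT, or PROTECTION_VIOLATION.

Walk each access:
#0 VA=0x1C1000C42 (r,user):
  L0 @0x16[7] → 0x19007  P=1,RW=1,US=1,PS=0
  L1 @0x19[8] → 0x1C007  P=1,RW=1,US=1,PS=0
  L2 @0x1C[0] → 0x1F007  P=1,RW=1,US=1,PS=0
  → PA=0x1FC42  (3 entries read)

Access #0 fault: NONE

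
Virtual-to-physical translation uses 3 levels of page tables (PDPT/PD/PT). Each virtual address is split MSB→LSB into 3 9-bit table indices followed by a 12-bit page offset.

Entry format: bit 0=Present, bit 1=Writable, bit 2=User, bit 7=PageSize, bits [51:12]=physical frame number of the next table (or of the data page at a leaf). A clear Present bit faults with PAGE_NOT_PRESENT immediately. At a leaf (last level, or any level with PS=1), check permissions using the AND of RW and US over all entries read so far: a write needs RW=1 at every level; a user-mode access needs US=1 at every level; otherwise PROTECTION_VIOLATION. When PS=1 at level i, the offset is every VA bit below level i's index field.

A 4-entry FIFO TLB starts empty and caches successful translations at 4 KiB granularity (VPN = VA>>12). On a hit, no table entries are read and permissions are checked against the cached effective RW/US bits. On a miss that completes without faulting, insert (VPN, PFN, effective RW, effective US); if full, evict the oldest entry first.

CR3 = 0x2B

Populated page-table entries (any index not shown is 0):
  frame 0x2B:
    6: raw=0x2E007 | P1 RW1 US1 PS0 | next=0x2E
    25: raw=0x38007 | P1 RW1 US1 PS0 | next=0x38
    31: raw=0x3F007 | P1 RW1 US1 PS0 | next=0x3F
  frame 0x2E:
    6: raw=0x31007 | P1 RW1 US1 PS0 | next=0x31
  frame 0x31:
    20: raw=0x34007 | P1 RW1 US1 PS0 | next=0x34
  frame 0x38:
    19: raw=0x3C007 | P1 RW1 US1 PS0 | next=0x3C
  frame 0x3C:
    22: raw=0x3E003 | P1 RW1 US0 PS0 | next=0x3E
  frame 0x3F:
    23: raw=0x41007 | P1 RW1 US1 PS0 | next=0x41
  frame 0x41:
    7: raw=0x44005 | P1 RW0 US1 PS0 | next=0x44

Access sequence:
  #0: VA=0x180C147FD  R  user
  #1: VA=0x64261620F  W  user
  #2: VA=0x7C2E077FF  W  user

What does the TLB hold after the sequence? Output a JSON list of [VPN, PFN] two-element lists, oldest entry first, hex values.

Per-access translation:
#0 VA=0x180C147FD (r,user):
  lvl0: tbl 0x2B, slot 6 ⇒ 0x2E007 (P1/RW1/US1/PS0)
  lvl1: tbl 0x2E, slot 6 ⇒ 0x31007 (P1/RW1/US1/PS0)
  lvl2: tbl 0x31, slot 20 ⇒ 0x34007 (P1/RW1/US1/PS0)
  ✓ 0x347FD  — 3 lookups
#1 VA=0x64261620F (w,user):
  lvl0: tbl 0x2B, slot 25 ⇒ 0x38007 (P1/RW1/US1/PS0)
  lvl1: tbl 0x38, slot 19 ⇒ 0x3C007 (P1/RW1/US1/PS0)
  lvl2: tbl 0x3C, slot 22 ⇒ 0x3E003 (P1/RW1/US0/PS0)
  ⇒ fault: PROTECTION_VIOLATION  — 3 lookups
#2 VA=0x7C2E077FF (w,user):
  lvl0: tbl 0x2B, slot 31 ⇒ 0x3F007 (P1/RW1/US1/PS0)
  lvl1: tbl 0x3F, slot 23 ⇒ 0x41007 (P1/RW1/US1/PS0)
  lvl2: tbl 0x41, slot 7 ⇒ 0x44005 (P1/RW0/US1/PS0)
  ⇒ fault: PROTECTION_VIOLATION  — 3 lookups

TLB: [["0x180C14", "0x34"]]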